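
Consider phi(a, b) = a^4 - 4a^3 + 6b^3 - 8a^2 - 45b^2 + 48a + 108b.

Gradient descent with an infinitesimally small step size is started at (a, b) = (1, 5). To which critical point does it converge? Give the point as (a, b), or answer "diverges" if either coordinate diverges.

(-2, 3)

phi is separable, so gradient descent decouples: a follows -∂phi/∂a, b follows -∂phi/∂b.
∂phi/∂a = 4(a - 3)(a - 2)(a + 2); at a=1 this is 24, so a decreases.
∂phi/∂b = 18(b - 3)(b - 2); at b=5 this is 108, so b decreases.
a converges to its nearest critical value -2 (a local min of the a-part); b converges to 3. The iterate converges to (-2, 3).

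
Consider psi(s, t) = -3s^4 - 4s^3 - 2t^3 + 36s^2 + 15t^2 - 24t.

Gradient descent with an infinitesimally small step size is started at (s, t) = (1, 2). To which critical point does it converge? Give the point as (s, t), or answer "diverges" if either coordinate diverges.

psi is separable, so gradient descent decouples: s follows -∂psi/∂s, t follows -∂psi/∂t.
∂psi/∂s = -12s(s - 2)(s + 3); at s=1 this is 48, so s decreases.
∂psi/∂t = -6(t - 4)(t - 1); at t=2 this is 12, so t decreases.
s converges to its nearest critical value 0 (a local min of the s-part); t converges to 1. The iterate converges to (0, 1).

(0, 1)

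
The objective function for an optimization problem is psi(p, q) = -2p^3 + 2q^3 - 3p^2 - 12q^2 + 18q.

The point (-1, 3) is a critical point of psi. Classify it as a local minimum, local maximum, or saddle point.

The mixed partial ∂²psi/∂p∂q is 0, so the Hessian at any point is diag(psi_pp, psi_qq) = diag(-6(2p + 1), 12(q - 2)).
At (-1, 3): H = diag(6, 12).
Both eigenvalues are positive, so H is positive definite: a local minimum.

local minimum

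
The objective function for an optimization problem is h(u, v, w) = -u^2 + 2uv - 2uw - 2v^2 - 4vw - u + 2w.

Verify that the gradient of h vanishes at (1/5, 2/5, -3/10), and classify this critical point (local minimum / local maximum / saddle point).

saddle point

∇h = (-2u + 2v - 2w - 1, 2u - 4v - 4w, -2u - 4v + 2); substituting (1/5, 2/5, -3/10) gives ∇h = (0, 0, 0), so (1/5, 2/5, -3/10) is indeed a critical point.
The Hessian is constant: H = [[-2, 2, -2], [2, -4, -4], [-2, -4, 0]].
Leading principal minors: Δ₁ = -2, Δ₂ = 4, Δ₃ = 80.
The minors fit neither the all-positive nor the alternating-sign pattern, so H is indefinite: a saddle point.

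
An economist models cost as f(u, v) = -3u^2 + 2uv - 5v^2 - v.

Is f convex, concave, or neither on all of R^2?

concave

f is quadratic, so its Hessian is the constant matrix H = [[-6, 2], [2, -10]].
det(H) = 56, tr(H) = -16.
det(H) > 0 and tr(H) < 0, so H is negative definite everywhere: concave.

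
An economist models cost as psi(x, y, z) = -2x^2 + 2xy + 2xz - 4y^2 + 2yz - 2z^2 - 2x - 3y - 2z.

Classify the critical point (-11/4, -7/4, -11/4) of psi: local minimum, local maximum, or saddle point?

The Hessian is constant: H = [[-4, 2, 2], [2, -8, 2], [2, 2, -4]].
Leading principal minors: Δ₁ = -4, Δ₂ = 28, Δ₃ = -48.
The minors alternate sign starting negative (−, +, −), so H is negative definite: a local maximum.

local maximum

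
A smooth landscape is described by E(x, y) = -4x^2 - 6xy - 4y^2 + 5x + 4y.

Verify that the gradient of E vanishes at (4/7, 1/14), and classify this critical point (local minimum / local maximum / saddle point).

∇E = (-8x - 6y + 5, -6x - 8y + 4); substituting (4/7, 1/14) gives ∇E = (0, 0), so (4/7, 1/14) is indeed a critical point.
The Hessian of E is constant: H = [[-8, -6], [-6, -8]].
det(H) = (-8)·(-8) − (-6)² = 28.
det(H) > 0 and tr(H) = -16 < 0, so H is negative definite and the point is a local maximum.

local maximum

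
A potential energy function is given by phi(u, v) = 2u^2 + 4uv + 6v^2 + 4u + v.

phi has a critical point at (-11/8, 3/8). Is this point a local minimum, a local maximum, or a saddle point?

local minimum

The Hessian of phi is constant: H = [[4, 4], [4, 12]].
det(H) = 4·12 − 4² = 32.
det(H) > 0 and tr(H) = 16 > 0, so H is positive definite and the point is a local minimum.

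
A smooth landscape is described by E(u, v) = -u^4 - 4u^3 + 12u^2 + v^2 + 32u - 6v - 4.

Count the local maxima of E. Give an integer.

0

E separates as a function of u plus a function of v, so ∇E=0 decouples.
∂E/∂u = -4(u - 2)(u + 1)(u + 4) = 0 at u ∈ {-4, -1, 2}; ∂E/∂v = 2(v - 3) = 0 at v ∈ {3}.
The Hessian is diagonal: diag(E_uu, E_vv). Second derivatives: E_uu(-4)=-72, E_uu(-1)=36, E_uu(2)=-72; E_vv(3)=2.
Local maxima occur where both diagonal entries negative: none. Count: 0.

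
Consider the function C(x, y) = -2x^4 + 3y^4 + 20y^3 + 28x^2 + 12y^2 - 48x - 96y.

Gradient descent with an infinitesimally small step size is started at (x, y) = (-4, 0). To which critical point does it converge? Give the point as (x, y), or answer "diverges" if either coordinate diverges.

diverges

C is separable, so gradient descent decouples: x follows -∂C/∂x, y follows -∂C/∂y.
∂C/∂x = -8(x - 2)(x - 1)(x + 3); at x=-4 this is 240, so x decreases.
∂C/∂y = 12(y - 1)(y + 2)(y + 4); at y=0 this is -96, so y increases.
The x-coordinate has no critical point in that direction and runs off to infinity.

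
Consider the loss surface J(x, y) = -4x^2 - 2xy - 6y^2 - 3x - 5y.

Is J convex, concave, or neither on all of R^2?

concave

J is quadratic, so its Hessian is the constant matrix H = [[-8, -2], [-2, -12]].
det(H) = 92, tr(H) = -20.
det(H) > 0 and tr(H) < 0, so H is negative definite everywhere: concave.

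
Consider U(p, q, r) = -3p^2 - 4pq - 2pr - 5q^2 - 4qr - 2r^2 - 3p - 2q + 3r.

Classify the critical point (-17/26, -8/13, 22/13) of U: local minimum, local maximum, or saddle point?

local maximum

The Hessian is constant: H = [[-6, -4, -2], [-4, -10, -4], [-2, -4, -4]].
Leading principal minors: Δ₁ = -6, Δ₂ = 44, Δ₃ = -104.
The minors alternate sign starting negative (−, +, −), so H is negative definite: a local maximum.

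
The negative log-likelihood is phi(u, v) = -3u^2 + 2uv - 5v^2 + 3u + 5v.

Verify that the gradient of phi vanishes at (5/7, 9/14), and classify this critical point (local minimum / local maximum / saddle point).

local maximum

∇phi = (-6u + 2v + 3, 2u - 10v + 5); substituting (5/7, 9/14) gives ∇phi = (0, 0), so (5/7, 9/14) is indeed a critical point.
The Hessian of phi is constant: H = [[-6, 2], [2, -10]].
det(H) = (-6)·(-10) − 2² = 56.
det(H) > 0 and tr(H) = -16 < 0, so H is negative definite and the point is a local maximum.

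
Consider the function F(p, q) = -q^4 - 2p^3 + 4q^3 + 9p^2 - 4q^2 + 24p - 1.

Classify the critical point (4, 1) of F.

The mixed partial ∂²F/∂p∂q is 0, so the Hessian at any point is diag(F_pp, F_qq) = diag(6(-2p + 3), 4(-3q^2 + 6q - 2)).
At (4, 1): H = diag(-30, 4).
The eigenvalues have opposite signs, so H is indefinite: a saddle point.

saddle point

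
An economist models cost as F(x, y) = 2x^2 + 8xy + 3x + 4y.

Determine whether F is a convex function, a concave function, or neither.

F is quadratic, so its Hessian is the constant matrix H = [[4, 8], [8, 0]].
det(H) = -64, tr(H) = 4.
det(H) < 0, so H is indefinite: neither convex nor concave.

neither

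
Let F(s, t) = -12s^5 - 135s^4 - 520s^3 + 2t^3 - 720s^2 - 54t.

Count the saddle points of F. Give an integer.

4

F separates as a function of s plus a function of t, so ∇F=0 decouples.
∂F/∂s = -60s(s + 2)(s + 3)(s + 4) = 0 at s ∈ {-4, -3, -2, 0}; ∂F/∂t = 6(t - 3)(t + 3) = 0 at t ∈ {-3, 3}.
The Hessian is diagonal: diag(F_ss, F_tt). Second derivatives: F_ss(-4)=480, F_ss(-3)=-180, F_ss(-2)=240, F_ss(0)=-1440; F_tt(-3)=-36, F_tt(3)=36.
Saddle points occur where the two diagonal entries have opposite signs: (-4, -3), (-3, 3), (-2, -3), (0, 3). Count: 4.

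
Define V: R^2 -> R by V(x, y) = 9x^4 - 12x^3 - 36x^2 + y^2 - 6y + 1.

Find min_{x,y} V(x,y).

-104

V(x,y) separates as P(x) + Q(y) + 1, so its minimum is min P + min Q + 1.
P'(x) = 36x(x - 2)(x + 1) vanishes at x ∈ {-1, 0, 2}; Q'(y) = 2y - 6 vanishes at y ∈ {3}.
Local minima of P (where P''>0): P(-1)=-15, P(2)=-96. Local minima of Q: Q(3)=-9.
So the global minimum of V is P(2) + Q(3) + 1 = -96 − 9 + 1 = -104, attained at (2, 3).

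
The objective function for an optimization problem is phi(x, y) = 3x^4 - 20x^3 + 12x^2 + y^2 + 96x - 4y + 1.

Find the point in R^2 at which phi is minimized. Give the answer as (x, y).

phi(x,y) separates as P(x) + Q(y) + 1, so its minimum is min P + min Q + 1.
P'(x) = 12(x - 4)(x - 2)(x + 1) vanishes at x ∈ {-1, 2, 4}; Q'(y) = 2y - 4 vanishes at y ∈ {2}.
Local minima of P (where P''>0): P(-1)=-61, P(4)=64. Local minima of Q: Q(2)=-4.
So the global minimum of phi is P(-1) + Q(2) + 1 = -61 − 4 + 1 = -64, attained at (-1, 2).

(-1, 2)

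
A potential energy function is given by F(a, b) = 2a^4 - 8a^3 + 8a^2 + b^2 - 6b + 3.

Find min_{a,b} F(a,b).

F(a,b) separates as P(a) + Q(b) + 3, so its minimum is min P + min Q + 3.
P'(a) = 8a(a - 2)(a - 1) vanishes at a ∈ {0, 1, 2}; Q'(b) = 2b - 6 vanishes at b ∈ {3}.
Local minima of P (where P''>0): P(0)=0, P(2)=0. Local minima of Q: Q(3)=-9.
So the global minimum of F is P(0) + Q(3) + 3 = 0 − 9 + 3 = -6, attained at (0, 3).

-6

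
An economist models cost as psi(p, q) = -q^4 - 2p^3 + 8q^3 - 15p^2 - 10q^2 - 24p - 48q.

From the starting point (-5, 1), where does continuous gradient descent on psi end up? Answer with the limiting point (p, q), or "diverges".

psi is separable, so gradient descent decouples: p follows -∂psi/∂p, q follows -∂psi/∂q.
∂psi/∂p = -6(p + 1)(p + 4); at p=-5 this is -24, so p increases.
∂psi/∂q = -4(q - 4)(q - 3)(q + 1); at q=1 this is -48, so q increases.
p converges to its nearest critical value -4 (a local min of the p-part); q converges to 3. The iterate converges to (-4, 3).

(-4, 3)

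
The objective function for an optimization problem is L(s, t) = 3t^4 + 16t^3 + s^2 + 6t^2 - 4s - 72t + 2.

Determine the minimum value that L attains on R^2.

L(s,t) separates as P(s) + Q(t) + 2, so its minimum is min P + min Q + 2.
P'(s) = 2s - 4 vanishes at s ∈ {2}; Q'(t) = 12(t - 1)(t + 2)(t + 3) vanishes at t ∈ {-3, -2, 1}.
Local minima of P (where P''>0): P(2)=-4. Local minima of Q: Q(-3)=81, Q(1)=-47.
So the global minimum of L is P(2) + Q(1) + 2 = -4 − 47 + 2 = -49, attained at (2, 1).

-49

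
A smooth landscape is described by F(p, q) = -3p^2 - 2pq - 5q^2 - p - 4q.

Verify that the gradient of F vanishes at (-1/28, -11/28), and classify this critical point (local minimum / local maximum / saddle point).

∇F = (-6p - 2q - 1, -2p - 10q - 4); substituting (-1/28, -11/28) gives ∇F = (0, 0), so (-1/28, -11/28) is indeed a critical point.
The Hessian of F is constant: H = [[-6, -2], [-2, -10]].
det(H) = (-6)·(-10) − (-2)² = 56.
det(H) > 0 and tr(H) = -16 < 0, so H is negative definite and the point is a local maximum.

local maximum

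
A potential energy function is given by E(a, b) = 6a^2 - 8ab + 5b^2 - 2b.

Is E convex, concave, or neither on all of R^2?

E is quadratic, so its Hessian is the constant matrix H = [[12, -8], [-8, 10]].
det(H) = 56, tr(H) = 22.
det(H) > 0 and tr(H) > 0, so H is positive definite everywhere: convex.

convex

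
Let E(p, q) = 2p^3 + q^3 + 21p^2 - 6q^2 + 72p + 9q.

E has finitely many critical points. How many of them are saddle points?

E separates as a function of p plus a function of q, so ∇E=0 decouples.
∂E/∂p = 6(p + 3)(p + 4) = 0 at p ∈ {-4, -3}; ∂E/∂q = 3(q - 3)(q - 1) = 0 at q ∈ {1, 3}.
The Hessian is diagonal: diag(E_pp, E_qq). Second derivatives: E_pp(-4)=-6, E_pp(-3)=6; E_qq(1)=-6, E_qq(3)=6.
Saddle points occur where the two diagonal entries have opposite signs: (-4, 3), (-3, 1). Count: 2.

2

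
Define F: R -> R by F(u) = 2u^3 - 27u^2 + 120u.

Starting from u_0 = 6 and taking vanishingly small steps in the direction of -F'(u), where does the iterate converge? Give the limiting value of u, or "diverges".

5

F'(u) = 6(u - 5)(u - 4), so F'(6) = 12.
Gradient descent moves in the -F' direction, i.e. u is decreasing.
The nearest critical point in that direction is u = 5, where F'' = 6 > 0 (a local minimum). The iterate converges there.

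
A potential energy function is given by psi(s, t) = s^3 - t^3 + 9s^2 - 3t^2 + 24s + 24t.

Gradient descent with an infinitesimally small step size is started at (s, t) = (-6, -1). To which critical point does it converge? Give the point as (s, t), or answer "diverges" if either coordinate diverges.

diverges

psi is separable, so gradient descent decouples: s follows -∂psi/∂s, t follows -∂psi/∂t.
∂psi/∂s = 3(s + 2)(s + 4); at s=-6 this is 24, so s decreases.
∂psi/∂t = -3(t - 2)(t + 4); at t=-1 this is 27, so t decreases.
The s-coordinate has no critical point in that direction and runs off to infinity.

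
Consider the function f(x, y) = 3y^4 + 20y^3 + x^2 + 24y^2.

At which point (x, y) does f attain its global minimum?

f(x,y) separates as P(x) + Q(y), so its minimum is min P + min Q.
P'(x) = 2x vanishes at x ∈ {0}; Q'(y) = 12y(y + 1)(y + 4) vanishes at y ∈ {-4, -1, 0}.
Local minima of P (where P''>0): P(0)=0. Local minima of Q: Q(-4)=-128, Q(0)=0.
So the global minimum of f is P(0) + Q(-4) = 0 − 128 = -128, attained at (0, -4).

(0, -4)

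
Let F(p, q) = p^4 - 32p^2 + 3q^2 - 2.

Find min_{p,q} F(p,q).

-258

F(p,q) separates as A(p) + B(q) − 2, so its minimum is min A + min B − 2.
A'(p) = 4p(p - 4)(p + 4) vanishes at p ∈ {-4, 0, 4}; B'(q) = 6q vanishes at q ∈ {0}.
Local minima of A (where A''>0): A(-4)=-256, A(4)=-256. Local minima of B: B(0)=0.
So the global minimum of F is A(-4) + B(0) − 2 = -256 + 0 − 2 = -258, attained at (-4, 0).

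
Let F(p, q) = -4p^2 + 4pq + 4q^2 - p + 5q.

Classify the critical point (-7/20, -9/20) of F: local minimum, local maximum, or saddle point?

The Hessian of F is constant: H = [[-8, 4], [4, 8]].
det(H) = (-8)·8 − 4² = -80.
Since det(H) < 0, H is indefinite and the critical point is a saddle point.

saddle point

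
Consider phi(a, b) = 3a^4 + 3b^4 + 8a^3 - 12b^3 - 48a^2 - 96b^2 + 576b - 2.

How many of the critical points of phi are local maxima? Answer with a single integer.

phi separates as a function of a plus a function of b, so ∇phi=0 decouples.
∂phi/∂a = 12a(a - 2)(a + 4) = 0 at a ∈ {-4, 0, 2}; ∂phi/∂b = 12(b - 4)(b - 3)(b + 4) = 0 at b ∈ {-4, 3, 4}.
The Hessian is diagonal: diag(phi_aa, phi_bb). Second derivatives: phi_aa(-4)=288, phi_aa(0)=-96, phi_aa(2)=144; phi_bb(-4)=672, phi_bb(3)=-84, phi_bb(4)=96.
Local maxima occur where both diagonal entries negative: (0, 3). Count: 1.

1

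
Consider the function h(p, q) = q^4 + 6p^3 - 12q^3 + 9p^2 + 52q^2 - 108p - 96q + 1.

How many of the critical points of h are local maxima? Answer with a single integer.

1

h separates as a function of p plus a function of q, so ∇h=0 decouples.
∂h/∂p = 18(p - 2)(p + 3) = 0 at p ∈ {-3, 2}; ∂h/∂q = 4(q - 4)(q - 3)(q - 2) = 0 at q ∈ {2, 3, 4}.
The Hessian is diagonal: diag(h_pp, h_qq). Second derivatives: h_pp(-3)=-90, h_pp(2)=90; h_qq(2)=8, h_qq(3)=-4, h_qq(4)=8.
Local maxima occur where both diagonal entries negative: (-3, 3). Count: 1.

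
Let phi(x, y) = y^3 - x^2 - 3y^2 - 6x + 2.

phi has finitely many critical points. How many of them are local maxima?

phi separates as a function of x plus a function of y, so ∇phi=0 decouples.
∂phi/∂x = -2(x + 3) = 0 at x ∈ {-3}; ∂phi/∂y = 3y(y - 2) = 0 at y ∈ {0, 2}.
The Hessian is diagonal: diag(phi_xx, phi_yy). Second derivatives: phi_xx(-3)=-2; phi_yy(0)=-6, phi_yy(2)=6.
Local maxima occur where both diagonal entries negative: (-3, 0). Count: 1.

1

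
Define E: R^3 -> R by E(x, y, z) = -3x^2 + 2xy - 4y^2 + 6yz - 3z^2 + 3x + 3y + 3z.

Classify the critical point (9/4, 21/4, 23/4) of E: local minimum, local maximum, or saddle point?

local maximum

The Hessian is constant: H = [[-6, 2, 0], [2, -8, 6], [0, 6, -6]].
Leading principal minors: Δ₁ = -6, Δ₂ = 44, Δ₃ = -48.
The minors alternate sign starting negative (−, +, −), so H is negative definite: a local maximum.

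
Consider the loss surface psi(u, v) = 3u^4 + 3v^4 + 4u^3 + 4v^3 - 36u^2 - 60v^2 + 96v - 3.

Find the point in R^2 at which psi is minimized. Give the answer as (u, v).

psi(u,v) separates as P(u) + Q(v) − 3, so its minimum is min P + min Q − 3.
P'(u) = 12u(u - 2)(u + 3) vanishes at u ∈ {-3, 0, 2}; Q'(v) = 12(v - 2)(v - 1)(v + 4) vanishes at v ∈ {-4, 1, 2}.
Local minima of P (where P''>0): P(-3)=-189, P(2)=-64. Local minima of Q: Q(-4)=-832, Q(2)=32.
So the global minimum of psi is P(-3) + Q(-4) − 3 = -189 − 832 − 3 = -1024, attained at (-3, -4).

(-3, -4)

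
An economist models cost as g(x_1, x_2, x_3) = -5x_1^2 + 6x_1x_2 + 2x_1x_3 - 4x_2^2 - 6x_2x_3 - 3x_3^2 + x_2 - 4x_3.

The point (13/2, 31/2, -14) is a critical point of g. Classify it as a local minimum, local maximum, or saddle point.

The Hessian is constant: H = [[-10, 6, 2], [6, -8, -6], [2, -6, -6]].
Leading principal minors: Δ₁ = -10, Δ₂ = 44, Δ₃ = -16.
The minors alternate sign starting negative (−, +, −), so H is negative definite: a local maximum.

local maximum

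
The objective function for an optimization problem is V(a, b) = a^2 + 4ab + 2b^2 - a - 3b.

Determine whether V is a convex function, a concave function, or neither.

V is quadratic, so its Hessian is the constant matrix H = [[2, 4], [4, 4]].
det(H) = -8, tr(H) = 6.
det(H) < 0, so H is indefinite: neither convex nor concave.

neither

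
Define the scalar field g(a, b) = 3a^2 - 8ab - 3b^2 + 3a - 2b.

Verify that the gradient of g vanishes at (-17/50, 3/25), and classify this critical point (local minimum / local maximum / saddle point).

saddle point

∇g = (6a - 8b + 3, -8a - 6b - 2); substituting (-17/50, 3/25) gives ∇g = (0, 0), so (-17/50, 3/25) is indeed a critical point.
The Hessian of g is constant: H = [[6, -8], [-8, -6]].
det(H) = 6·(-6) − (-8)² = -100.
Since det(H) < 0, H is indefinite and the critical point is a saddle point.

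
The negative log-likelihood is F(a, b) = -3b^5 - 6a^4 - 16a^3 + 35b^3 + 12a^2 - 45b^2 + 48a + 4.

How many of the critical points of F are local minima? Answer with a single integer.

2

F separates as a function of a plus a function of b, so ∇F=0 decouples.
∂F/∂a = -24(a - 1)(a + 1)(a + 2) = 0 at a ∈ {-2, -1, 1}; ∂F/∂b = -15b(b - 2)(b - 1)(b + 3) = 0 at b ∈ {-3, 0, 1, 2}.
The Hessian is diagonal: diag(F_aa, F_bb). Second derivatives: F_aa(-2)=-72, F_aa(-1)=48, F_aa(1)=-144; F_bb(-3)=900, F_bb(0)=-90, F_bb(1)=60, F_bb(2)=-150.
Local minima occur where both diagonal entries positive: (-1, -3), (-1, 1). Count: 2.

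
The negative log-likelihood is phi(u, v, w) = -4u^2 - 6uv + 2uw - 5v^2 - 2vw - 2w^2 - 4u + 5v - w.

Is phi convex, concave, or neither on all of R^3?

concave

phi is quadratic, so its Hessian is the constant matrix H = [[-8, -6, 2], [-6, -10, -2], [2, -2, -4]].
Leading principal minors: -8, 44, -56.
Signs alternate −, +, − ⇒ H ≺ 0 ⇒ concave.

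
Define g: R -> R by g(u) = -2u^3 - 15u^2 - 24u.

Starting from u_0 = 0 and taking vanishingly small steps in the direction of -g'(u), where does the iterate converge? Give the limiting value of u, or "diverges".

diverges

g'(u) = -6(u + 1)(u + 4), so g'(0) = -24.
Gradient descent moves in the -g' direction, i.e. u is increasing.
There is no critical point above u=0, and g' keeps the same sign, so the iterate runs off to +∞.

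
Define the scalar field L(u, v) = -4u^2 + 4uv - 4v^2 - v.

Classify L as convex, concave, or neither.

L is quadratic, so its Hessian is the constant matrix H = [[-8, 4], [4, -8]].
det(H) = 48, tr(H) = -16.
det(H) > 0 and tr(H) < 0, so H is negative definite everywhere: concave.

concave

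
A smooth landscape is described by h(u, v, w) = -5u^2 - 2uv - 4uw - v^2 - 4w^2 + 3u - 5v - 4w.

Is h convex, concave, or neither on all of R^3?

h is quadratic, so its Hessian is the constant matrix H = [[-10, -2, -4], [-2, -2, 0], [-4, 0, -8]].
Leading principal minors: -10, 16, -96.
Signs alternate −, +, − ⇒ H ≺ 0 ⇒ concave.

concave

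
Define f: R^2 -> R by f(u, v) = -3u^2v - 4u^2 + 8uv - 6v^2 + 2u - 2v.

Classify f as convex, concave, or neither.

The term -3u^2v is cubic, so the Hessian is not constant.
∂²f/∂u² = -6v - 8, which takes both signs as v varies (negative for sufficiently large v). A diagonal entry of the Hessian changing sign means the Hessian is neither positive- nor negative-semidefinite on all of R^2.

neither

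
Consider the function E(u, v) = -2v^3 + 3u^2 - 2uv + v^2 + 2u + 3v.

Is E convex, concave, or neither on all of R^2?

The term -2v^3 is cubic, so the Hessian is not constant.
∂²E/∂v² = -12v + 2, which takes both signs as v varies (negative for sufficiently large v). A diagonal entry of the Hessian changing sign means the Hessian is neither positive- nor negative-semidefinite on all of R^2.

neither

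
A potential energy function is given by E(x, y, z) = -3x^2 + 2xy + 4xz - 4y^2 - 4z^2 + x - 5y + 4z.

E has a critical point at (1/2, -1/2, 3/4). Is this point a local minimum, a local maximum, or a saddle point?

The Hessian is constant: H = [[-6, 2, 4], [2, -8, 0], [4, 0, -8]].
Leading principal minors: Δ₁ = -6, Δ₂ = 44, Δ₃ = -224.
The minors alternate sign starting negative (−, +, −), so H is negative definite: a local maximum.

local maximum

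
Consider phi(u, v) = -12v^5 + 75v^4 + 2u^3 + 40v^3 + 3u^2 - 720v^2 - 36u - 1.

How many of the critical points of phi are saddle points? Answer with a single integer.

4

phi separates as a function of u plus a function of v, so ∇phi=0 decouples.
∂phi/∂u = 6(u - 2)(u + 3) = 0 at u ∈ {-3, 2}; ∂phi/∂v = -60v(v - 4)(v - 3)(v + 2) = 0 at v ∈ {-2, 0, 3, 4}.
The Hessian is diagonal: diag(phi_uu, phi_vv). Second derivatives: phi_uu(-3)=-30, phi_uu(2)=30; phi_vv(-2)=3600, phi_vv(0)=-1440, phi_vv(3)=900, phi_vv(4)=-1440.
Saddle points occur where the two diagonal entries have opposite signs: (-3, -2), (-3, 3), (2, 0), (2, 4). Count: 4.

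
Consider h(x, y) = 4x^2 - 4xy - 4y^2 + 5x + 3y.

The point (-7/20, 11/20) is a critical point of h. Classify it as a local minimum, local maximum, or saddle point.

The Hessian of h is constant: H = [[8, -4], [-4, -8]].
det(H) = 8·(-8) − (-4)² = -80.
Since det(H) < 0, H is indefinite and the critical point is a saddle point.

saddle point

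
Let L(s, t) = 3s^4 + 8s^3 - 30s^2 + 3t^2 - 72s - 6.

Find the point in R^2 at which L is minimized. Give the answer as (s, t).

L(s,t) separates as P(s) + Q(t) − 6, so its minimum is min P + min Q − 6.
P'(s) = 12(s - 2)(s + 1)(s + 3) vanishes at s ∈ {-3, -1, 2}; Q'(t) = 6t vanishes at t ∈ {0}.
Local minima of P (where P''>0): P(-3)=-27, P(2)=-152. Local minima of Q: Q(0)=0.
So the global minimum of L is P(2) + Q(0) − 6 = -152 + 0 − 6 = -158, attained at (2, 0).

(2, 0)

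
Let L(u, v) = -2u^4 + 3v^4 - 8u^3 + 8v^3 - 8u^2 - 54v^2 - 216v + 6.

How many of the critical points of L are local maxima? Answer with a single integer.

L separates as a function of u plus a function of v, so ∇L=0 decouples.
∂L/∂u = -8u(u + 1)(u + 2) = 0 at u ∈ {-2, -1, 0}; ∂L/∂v = 12(v - 3)(v + 2)(v + 3) = 0 at v ∈ {-3, -2, 3}.
The Hessian is diagonal: diag(L_uu, L_vv). Second derivatives: L_uu(-2)=-16, L_uu(-1)=8, L_uu(0)=-16; L_vv(-3)=72, L_vv(-2)=-60, L_vv(3)=360.
Local maxima occur where both diagonal entries negative: (-2, -2), (0, -2). Count: 2.

2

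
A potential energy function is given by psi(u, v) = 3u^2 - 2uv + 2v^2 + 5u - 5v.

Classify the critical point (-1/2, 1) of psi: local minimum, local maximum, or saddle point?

local minimum

The Hessian of psi is constant: H = [[6, -2], [-2, 4]].
det(H) = 6·4 − (-2)² = 20.
det(H) > 0 and tr(H) = 10 > 0, so H is positive definite and the point is a local minimum.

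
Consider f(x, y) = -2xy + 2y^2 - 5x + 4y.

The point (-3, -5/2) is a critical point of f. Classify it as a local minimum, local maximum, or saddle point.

The Hessian of f is constant: H = [[0, -2], [-2, 4]].
det(H) = 0·4 − (-2)² = -4.
Since det(H) < 0, H is indefinite and the critical point is a saddle point.

saddle point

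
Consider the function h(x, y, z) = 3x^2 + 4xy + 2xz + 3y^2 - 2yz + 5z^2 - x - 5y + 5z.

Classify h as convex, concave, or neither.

h is quadratic, so its Hessian is the constant matrix H = [[6, 4, 2], [4, 6, -2], [2, -2, 10]].
Leading principal minors: 6, 20, 120.
All positive ⇒ H ≻ 0 ⇒ convex.

convex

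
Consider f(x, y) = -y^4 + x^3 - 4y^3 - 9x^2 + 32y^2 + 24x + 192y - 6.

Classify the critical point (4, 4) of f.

saddle point

The mixed partial ∂²f/∂x∂y is 0, so the Hessian at any point is diag(f_xx, f_yy) = diag(6(x - 3), 4(-3y^2 - 6y + 16)).
At (4, 4): H = diag(6, -224).
The eigenvalues have opposite signs, so H is indefinite: a saddle point.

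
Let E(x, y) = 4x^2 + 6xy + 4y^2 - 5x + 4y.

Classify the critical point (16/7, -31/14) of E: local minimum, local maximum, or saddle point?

local minimum

The Hessian of E is constant: H = [[8, 6], [6, 8]].
det(H) = 8·8 − 6² = 28.
det(H) > 0 and tr(H) = 16 > 0, so H is positive definite and the point is a local minimum.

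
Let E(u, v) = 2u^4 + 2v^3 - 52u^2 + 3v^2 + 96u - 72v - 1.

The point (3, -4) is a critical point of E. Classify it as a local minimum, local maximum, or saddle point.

The mixed partial ∂²E/∂u∂v is 0, so the Hessian at any point is diag(E_uu, E_vv) = diag(8(3u^2 - 13), 6(2v + 1)).
At (3, -4): H = diag(112, -42).
The eigenvalues have opposite signs, so H is indefinite: a saddle point.

saddle point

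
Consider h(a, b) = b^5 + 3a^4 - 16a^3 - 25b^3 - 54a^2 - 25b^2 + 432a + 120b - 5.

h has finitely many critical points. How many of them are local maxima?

2

h separates as a function of a plus a function of b, so ∇h=0 decouples.
∂h/∂a = 12(a - 4)(a - 3)(a + 3) = 0 at a ∈ {-3, 3, 4}; ∂h/∂b = 5(b - 4)(b - 1)(b + 2)(b + 3) = 0 at b ∈ {-3, -2, 1, 4}.
The Hessian is diagonal: diag(h_aa, h_bb). Second derivatives: h_aa(-3)=504, h_aa(3)=-72, h_aa(4)=84; h_bb(-3)=-140, h_bb(-2)=90, h_bb(1)=-180, h_bb(4)=630.
Local maxima occur where both diagonal entries negative: (3, -3), (3, 1). Count: 2.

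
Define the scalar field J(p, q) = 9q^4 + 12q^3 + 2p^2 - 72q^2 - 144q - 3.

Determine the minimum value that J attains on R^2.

J(p,q) separates as A(p) + B(q) − 3, so its minimum is min A + min B − 3.
A'(p) = 4p vanishes at p ∈ {0}; B'(q) = 36(q - 2)(q + 1)(q + 2) vanishes at q ∈ {-2, -1, 2}.
Local minima of A (where A''>0): A(0)=0. Local minima of B: B(-2)=48, B(2)=-336.
So the global minimum of J is A(0) + B(2) − 3 = 0 − 336 − 3 = -339, attained at (0, 2).

-339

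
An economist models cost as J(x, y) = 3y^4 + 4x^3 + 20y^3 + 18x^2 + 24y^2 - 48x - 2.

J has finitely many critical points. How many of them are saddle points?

J separates as a function of x plus a function of y, so ∇J=0 decouples.
∂J/∂x = 12(x - 1)(x + 4) = 0 at x ∈ {-4, 1}; ∂J/∂y = 12y(y + 1)(y + 4) = 0 at y ∈ {-4, -1, 0}.
The Hessian is diagonal: diag(J_xx, J_yy). Second derivatives: J_xx(-4)=-60, J_xx(1)=60; J_yy(-4)=144, J_yy(-1)=-36, J_yy(0)=48.
Saddle points occur where the two diagonal entries have opposite signs: (-4, -4), (-4, 0), (1, -1). Count: 3.

3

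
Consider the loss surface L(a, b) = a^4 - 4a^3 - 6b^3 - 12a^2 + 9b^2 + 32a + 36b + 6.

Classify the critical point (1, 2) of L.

The mixed partial ∂²L/∂a∂b is 0, so the Hessian at any point is diag(L_aa, L_bb) = diag(12(a^2 - 2a - 2), 18(-2b + 1)).
At (1, 2): H = diag(-36, -54).
Both eigenvalues are negative, so H is negative definite: a local maximum.

local maximum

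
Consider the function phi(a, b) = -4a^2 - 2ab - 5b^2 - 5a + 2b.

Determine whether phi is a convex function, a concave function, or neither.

phi is quadratic, so its Hessian is the constant matrix H = [[-8, -2], [-2, -10]].
det(H) = 76, tr(H) = -18.
det(H) > 0 and tr(H) < 0, so H is negative definite everywhere: concave.

concave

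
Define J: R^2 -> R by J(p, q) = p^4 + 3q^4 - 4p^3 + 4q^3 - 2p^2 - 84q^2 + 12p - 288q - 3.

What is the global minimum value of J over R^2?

-1484

J(p,q) separates as A(p) + B(q) − 3, so its minimum is min A + min B − 3.
A'(p) = 4(p - 3)(p - 1)(p + 1) vanishes at p ∈ {-1, 1, 3}; B'(q) = 12(q - 4)(q + 2)(q + 3) vanishes at q ∈ {-3, -2, 4}.
Local minima of A (where A''>0): A(-1)=-9, A(3)=-9. Local minima of B: B(-3)=243, B(4)=-1472.
So the global minimum of J is A(-1) + B(4) − 3 = -9 − 1472 − 3 = -1484, attained at (-1, 4).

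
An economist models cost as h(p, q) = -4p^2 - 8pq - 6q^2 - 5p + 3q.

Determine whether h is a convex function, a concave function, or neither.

concave

h is quadratic, so its Hessian is the constant matrix H = [[-8, -8], [-8, -12]].
det(H) = 32, tr(H) = -20.
det(H) > 0 and tr(H) < 0, so H is negative definite everywhere: concave.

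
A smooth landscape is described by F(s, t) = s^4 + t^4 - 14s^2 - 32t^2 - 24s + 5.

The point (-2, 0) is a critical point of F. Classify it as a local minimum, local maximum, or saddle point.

saddle point

The mixed partial ∂²F/∂s∂t is 0, so the Hessian at any point is diag(F_ss, F_tt) = diag(4(3s^2 - 7), 4(3t^2 - 16)).
At (-2, 0): H = diag(20, -64).
The eigenvalues have opposite signs, so H is indefinite: a saddle point.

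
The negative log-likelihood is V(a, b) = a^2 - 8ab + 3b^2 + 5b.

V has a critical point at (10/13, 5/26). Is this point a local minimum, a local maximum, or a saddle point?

The Hessian of V is constant: H = [[2, -8], [-8, 6]].
det(H) = 2·6 − (-8)² = -52.
Since det(H) < 0, H is indefinite and the critical point is a saddle point.

saddle point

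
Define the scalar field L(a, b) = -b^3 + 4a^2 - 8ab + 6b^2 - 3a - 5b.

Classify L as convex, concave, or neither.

neither

The term -b^3 is cubic, so the Hessian is not constant.
∂²L/∂b² = -6b + 12, which takes both signs as b varies (negative for sufficiently large b). A diagonal entry of the Hessian changing sign means the Hessian is neither positive- nor negative-semidefinite on all of R^2.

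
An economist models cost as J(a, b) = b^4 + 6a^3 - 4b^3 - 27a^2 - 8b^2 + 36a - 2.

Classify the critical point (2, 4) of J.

local minimum

The mixed partial ∂²J/∂a∂b is 0, so the Hessian at any point is diag(J_aa, J_bb) = diag(18(2a - 3), 4(3b^2 - 6b - 4)).
At (2, 4): H = diag(18, 80).
Both eigenvalues are positive, so H is positive definite: a local minimum.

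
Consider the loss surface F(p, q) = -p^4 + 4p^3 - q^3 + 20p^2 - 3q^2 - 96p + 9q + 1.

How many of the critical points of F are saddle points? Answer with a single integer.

F separates as a function of p plus a function of q, so ∇F=0 decouples.
∂F/∂p = -4(p - 4)(p - 2)(p + 3) = 0 at p ∈ {-3, 2, 4}; ∂F/∂q = -3(q - 1)(q + 3) = 0 at q ∈ {-3, 1}.
The Hessian is diagonal: diag(F_pp, F_qq). Second derivatives: F_pp(-3)=-140, F_pp(2)=40, F_pp(4)=-56; F_qq(-3)=12, F_qq(1)=-12.
Saddle points occur where the two diagonal entries have opposite signs: (-3, -3), (2, 1), (4, -3). Count: 3.

3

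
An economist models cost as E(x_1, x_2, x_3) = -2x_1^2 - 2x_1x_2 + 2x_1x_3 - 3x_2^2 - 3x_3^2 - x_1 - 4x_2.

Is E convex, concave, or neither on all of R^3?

concave

E is quadratic, so its Hessian is the constant matrix H = [[-4, -2, 2], [-2, -6, 0], [2, 0, -6]].
Leading principal minors: -4, 20, -96.
Signs alternate −, +, − ⇒ H ≺ 0 ⇒ concave.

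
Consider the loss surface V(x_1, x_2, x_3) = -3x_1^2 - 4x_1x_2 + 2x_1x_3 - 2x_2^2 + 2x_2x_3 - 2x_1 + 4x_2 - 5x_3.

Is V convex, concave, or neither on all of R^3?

V is quadratic, so its Hessian is the constant matrix H = [[-6, -4, 2], [-4, -4, 2], [2, 2, 0]].
Leading principal minors: -6, 8, 8.
Neither pattern holds ⇒ H is indefinite ⇒ neither convex nor concave.

neither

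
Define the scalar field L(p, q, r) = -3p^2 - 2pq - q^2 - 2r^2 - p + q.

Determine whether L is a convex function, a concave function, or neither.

L is quadratic, so its Hessian is the constant matrix H = [[-6, -2, 0], [-2, -2, 0], [0, 0, -4]].
Leading principal minors: -6, 8, -32.
Signs alternate −, +, − ⇒ H ≺ 0 ⇒ concave.

concave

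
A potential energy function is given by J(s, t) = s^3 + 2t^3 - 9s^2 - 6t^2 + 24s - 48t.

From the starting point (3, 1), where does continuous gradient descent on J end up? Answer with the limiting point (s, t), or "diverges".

J is separable, so gradient descent decouples: s follows -∂J/∂s, t follows -∂J/∂t.
∂J/∂s = 3(s - 4)(s - 2); at s=3 this is -3, so s increases.
∂J/∂t = 6(t - 4)(t + 2); at t=1 this is -54, so t increases.
s converges to its nearest critical value 4 (a local min of the s-part); t converges to 4. The iterate converges to (4, 4).

(4, 4)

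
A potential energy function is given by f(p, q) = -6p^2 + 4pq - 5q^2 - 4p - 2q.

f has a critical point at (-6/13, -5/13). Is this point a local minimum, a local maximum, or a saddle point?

The Hessian of f is constant: H = [[-12, 4], [4, -10]].
det(H) = (-12)·(-10) − 4² = 104.
det(H) > 0 and tr(H) = -22 < 0, so H is negative definite and the point is a local maximum.

local maximum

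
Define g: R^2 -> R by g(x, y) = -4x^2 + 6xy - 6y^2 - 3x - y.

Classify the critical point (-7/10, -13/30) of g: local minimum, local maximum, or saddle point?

local maximum

The Hessian of g is constant: H = [[-8, 6], [6, -12]].
det(H) = (-8)·(-12) − 6² = 60.
det(H) > 0 and tr(H) = -20 < 0, so H is negative definite and the point is a local maximum.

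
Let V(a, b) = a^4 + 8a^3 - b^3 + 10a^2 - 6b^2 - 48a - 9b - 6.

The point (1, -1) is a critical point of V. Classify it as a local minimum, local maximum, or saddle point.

saddle point

The mixed partial ∂²V/∂a∂b is 0, so the Hessian at any point is diag(V_aa, V_bb) = diag(4(3a^2 + 12a + 5), -6(b + 2)).
At (1, -1): H = diag(80, -6).
The eigenvalues have opposite signs, so H is indefinite: a saddle point.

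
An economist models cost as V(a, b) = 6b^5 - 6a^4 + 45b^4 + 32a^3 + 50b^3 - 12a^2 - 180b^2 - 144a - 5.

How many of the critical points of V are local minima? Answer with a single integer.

2

V separates as a function of a plus a function of b, so ∇V=0 decouples.
∂V/∂a = -24(a - 3)(a - 2)(a + 1) = 0 at a ∈ {-1, 2, 3}; ∂V/∂b = 30b(b - 1)(b + 3)(b + 4) = 0 at b ∈ {-4, -3, 0, 1}.
The Hessian is diagonal: diag(V_aa, V_bb). Second derivatives: V_aa(-1)=-288, V_aa(2)=72, V_aa(3)=-96; V_bb(-4)=-600, V_bb(-3)=360, V_bb(0)=-360, V_bb(1)=600.
Local minima occur where both diagonal entries positive: (2, -3), (2, 1). Count: 2.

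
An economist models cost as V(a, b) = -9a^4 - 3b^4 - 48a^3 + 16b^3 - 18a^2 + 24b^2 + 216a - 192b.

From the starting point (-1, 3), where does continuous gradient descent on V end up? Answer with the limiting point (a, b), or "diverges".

V is separable, so gradient descent decouples: a follows -∂V/∂a, b follows -∂V/∂b.
∂V/∂a = -36(a - 1)(a + 2)(a + 3); at a=-1 this is 144, so a decreases.
∂V/∂b = -12(b - 4)(b - 2)(b + 2); at b=3 this is 60, so b decreases.
a converges to its nearest critical value -2 (a local min of the a-part); b converges to 2. The iterate converges to (-2, 2).

(-2, 2)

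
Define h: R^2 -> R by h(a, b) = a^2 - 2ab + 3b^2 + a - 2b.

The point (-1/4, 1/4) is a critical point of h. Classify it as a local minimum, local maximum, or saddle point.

local minimum

The Hessian of h is constant: H = [[2, -2], [-2, 6]].
det(H) = 2·6 − (-2)² = 8.
det(H) > 0 and tr(H) = 8 > 0, so H is positive definite and the point is a local minimum.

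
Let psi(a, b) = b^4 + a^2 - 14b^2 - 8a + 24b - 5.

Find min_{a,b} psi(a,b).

psi(a,b) separates as P(a) + Q(b) − 5, so its minimum is min P + min Q − 5.
P'(a) = 2a - 8 vanishes at a ∈ {4}; Q'(b) = 4(b - 2)(b - 1)(b + 3) vanishes at b ∈ {-3, 1, 2}.
Local minima of P (where P''>0): P(4)=-16. Local minima of Q: Q(-3)=-117, Q(2)=8.
So the global minimum of psi is P(4) + Q(-3) − 5 = -16 − 117 − 5 = -138, attained at (4, -3).

-138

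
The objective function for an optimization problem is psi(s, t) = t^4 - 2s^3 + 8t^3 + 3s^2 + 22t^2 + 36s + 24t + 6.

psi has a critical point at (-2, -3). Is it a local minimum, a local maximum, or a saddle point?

The mixed partial ∂²psi/∂s∂t is 0, so the Hessian at any point is diag(psi_ss, psi_tt) = diag(6(-2s + 1), 4(3t^2 + 12t + 11)).
At (-2, -3): H = diag(30, 8).
Both eigenvalues are positive, so H is positive definite: a local minimum.

local minimum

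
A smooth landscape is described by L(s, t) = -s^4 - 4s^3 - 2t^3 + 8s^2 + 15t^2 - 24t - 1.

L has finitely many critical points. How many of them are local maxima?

L separates as a function of s plus a function of t, so ∇L=0 decouples.
∂L/∂s = -4s(s - 1)(s + 4) = 0 at s ∈ {-4, 0, 1}; ∂L/∂t = -6(t - 4)(t - 1) = 0 at t ∈ {1, 4}.
The Hessian is diagonal: diag(L_ss, L_tt). Second derivatives: L_ss(-4)=-80, L_ss(0)=16, L_ss(1)=-20; L_tt(1)=18, L_tt(4)=-18.
Local maxima occur where both diagonal entries negative: (-4, 4), (1, 4). Count: 2.

2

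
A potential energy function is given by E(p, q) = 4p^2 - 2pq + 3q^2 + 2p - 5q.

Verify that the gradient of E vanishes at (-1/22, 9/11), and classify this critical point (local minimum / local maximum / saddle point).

local minimum

∇E = (8p - 2q + 2, -2p + 6q - 5); substituting (-1/22, 9/11) gives ∇E = (0, 0), so (-1/22, 9/11) is indeed a critical point.
The Hessian of E is constant: H = [[8, -2], [-2, 6]].
det(H) = 8·6 − (-2)² = 44.
det(H) > 0 and tr(H) = 14 > 0, so H is positive definite and the point is a local minimum.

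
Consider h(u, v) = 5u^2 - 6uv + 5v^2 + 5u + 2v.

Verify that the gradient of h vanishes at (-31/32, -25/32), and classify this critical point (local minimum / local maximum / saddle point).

local minimum

∇h = (10u - 6v + 5, -6u + 10v + 2); substituting (-31/32, -25/32) gives ∇h = (0, 0), so (-31/32, -25/32) is indeed a critical point.
The Hessian of h is constant: H = [[10, -6], [-6, 10]].
det(H) = 10·10 − (-6)² = 64.
det(H) > 0 and tr(H) = 20 > 0, so H is positive definite and the point is a local minimum.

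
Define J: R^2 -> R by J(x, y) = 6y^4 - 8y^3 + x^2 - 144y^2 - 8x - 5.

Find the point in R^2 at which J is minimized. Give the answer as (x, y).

J(x,y) separates as P(x) + Q(y) − 5, so its minimum is min P + min Q − 5.
P'(x) = 2x - 8 vanishes at x ∈ {4}; Q'(y) = 24y(y - 4)(y + 3) vanishes at y ∈ {-3, 0, 4}.
Local minima of P (where P''>0): P(4)=-16. Local minima of Q: Q(-3)=-594, Q(4)=-1280.
So the global minimum of J is P(4) + Q(4) − 5 = -16 − 1280 − 5 = -1301, attained at (4, 4).

(4, 4)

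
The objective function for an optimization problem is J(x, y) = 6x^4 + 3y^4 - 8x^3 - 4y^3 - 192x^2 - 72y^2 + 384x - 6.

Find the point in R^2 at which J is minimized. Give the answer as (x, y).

(-4, 4)

J(x,y) separates as P(x) + Q(y) − 6, so its minimum is min P + min Q − 6.
P'(x) = 24(x - 4)(x - 1)(x + 4) vanishes at x ∈ {-4, 1, 4}; Q'(y) = 12y(y - 4)(y + 3) vanishes at y ∈ {-3, 0, 4}.
Local minima of P (where P''>0): P(-4)=-2560, P(4)=-512. Local minima of Q: Q(-3)=-297, Q(4)=-640.
So the global minimum of J is P(-4) + Q(4) − 6 = -2560 − 640 − 6 = -3206, attained at (-4, 4).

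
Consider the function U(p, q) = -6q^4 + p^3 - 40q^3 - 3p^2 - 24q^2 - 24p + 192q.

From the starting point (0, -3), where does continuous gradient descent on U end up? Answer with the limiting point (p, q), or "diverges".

U is separable, so gradient descent decouples: p follows -∂U/∂p, q follows -∂U/∂q.
∂U/∂p = 3(p - 4)(p + 2); at p=0 this is -24, so p increases.
∂U/∂q = -24(q - 1)(q + 2)(q + 4); at q=-3 this is -96, so q increases.
p converges to its nearest critical value 4 (a local min of the p-part); q converges to -2. The iterate converges to (4, -2).

(4, -2)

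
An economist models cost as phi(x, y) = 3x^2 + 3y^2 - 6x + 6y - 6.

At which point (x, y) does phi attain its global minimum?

(1, -1)

phi(x,y) separates as P(x) + Q(y) − 6, so its minimum is min P + min Q − 6.
P'(x) = 6x - 6 vanishes at x ∈ {1}; Q'(y) = 6y + 6 vanishes at y ∈ {-1}.
Local minima of P (where P''>0): P(1)=-3. Local minima of Q: Q(-1)=-3.
So the global minimum of phi is P(1) + Q(-1) − 6 = -3 − 3 − 6 = -12, attained at (1, -1).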